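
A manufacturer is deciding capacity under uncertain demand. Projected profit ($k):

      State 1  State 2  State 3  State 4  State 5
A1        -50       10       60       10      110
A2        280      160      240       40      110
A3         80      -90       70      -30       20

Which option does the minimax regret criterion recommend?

Column bests: State 1=280, State 2=160, State 3=240, State 4=40, State 5=110.
A1 regrets: 330, 150, 180, 30, 0 → max 330
A2 regrets: 0, 0, 0, 0, 0 → max 0
A3 regrets: 200, 250, 170, 70, 90 → max 250
Smallest max regret = 0 → A2.

A2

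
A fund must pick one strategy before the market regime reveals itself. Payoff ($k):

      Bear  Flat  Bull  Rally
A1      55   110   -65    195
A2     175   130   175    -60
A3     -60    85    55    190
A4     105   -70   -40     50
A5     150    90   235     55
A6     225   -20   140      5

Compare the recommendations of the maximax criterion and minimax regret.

maximax → A5; minimax regret → A5 (agree)

Row maxima: A1=195, A2=175, A3=190, A4=105, A5=235, A6=225
Best best-case = 235 → A5.
Column bests: Bear=225, Flat=130, Bull=235, Rally=195.
A1 regrets: 170, 20, 300, 0 → max 300
A2 regrets: 50, 0, 60, 255 → max 255
A3 regrets: 285, 45, 180, 5 → max 285
A4 regrets: 120, 200, 275, 145 → max 275
A5 regrets: 75, 40, 0, 140 → max 140
A6 regrets: 0, 150, 95, 190 → max 190
Smallest max regret = 140 → A5.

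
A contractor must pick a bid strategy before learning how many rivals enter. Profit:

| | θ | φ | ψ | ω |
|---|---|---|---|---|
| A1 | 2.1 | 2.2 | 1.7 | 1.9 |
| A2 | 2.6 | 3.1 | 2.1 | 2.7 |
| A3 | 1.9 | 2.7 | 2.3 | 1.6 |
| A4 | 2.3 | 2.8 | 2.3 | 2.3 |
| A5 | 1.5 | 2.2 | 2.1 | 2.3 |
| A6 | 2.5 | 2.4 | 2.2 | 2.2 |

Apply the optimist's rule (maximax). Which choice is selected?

A2

Row maxima: A1=2.2, A2=3.1, A3=2.7, A4=2.8, A5=2.3, A6=2.5
Best best-case = 3.1 → A2.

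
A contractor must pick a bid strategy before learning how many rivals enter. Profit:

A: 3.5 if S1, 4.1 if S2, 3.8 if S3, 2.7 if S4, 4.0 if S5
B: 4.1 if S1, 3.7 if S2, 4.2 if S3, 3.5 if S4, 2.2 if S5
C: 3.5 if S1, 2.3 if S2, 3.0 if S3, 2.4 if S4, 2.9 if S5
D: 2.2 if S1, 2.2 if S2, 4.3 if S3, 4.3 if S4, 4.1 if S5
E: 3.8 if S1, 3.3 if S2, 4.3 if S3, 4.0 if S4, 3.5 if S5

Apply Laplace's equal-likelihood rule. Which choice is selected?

Row averages: A=3.62, B=3.54, C=2.82, D=3.42, E=3.78
Highest average = 3.78 → E.

E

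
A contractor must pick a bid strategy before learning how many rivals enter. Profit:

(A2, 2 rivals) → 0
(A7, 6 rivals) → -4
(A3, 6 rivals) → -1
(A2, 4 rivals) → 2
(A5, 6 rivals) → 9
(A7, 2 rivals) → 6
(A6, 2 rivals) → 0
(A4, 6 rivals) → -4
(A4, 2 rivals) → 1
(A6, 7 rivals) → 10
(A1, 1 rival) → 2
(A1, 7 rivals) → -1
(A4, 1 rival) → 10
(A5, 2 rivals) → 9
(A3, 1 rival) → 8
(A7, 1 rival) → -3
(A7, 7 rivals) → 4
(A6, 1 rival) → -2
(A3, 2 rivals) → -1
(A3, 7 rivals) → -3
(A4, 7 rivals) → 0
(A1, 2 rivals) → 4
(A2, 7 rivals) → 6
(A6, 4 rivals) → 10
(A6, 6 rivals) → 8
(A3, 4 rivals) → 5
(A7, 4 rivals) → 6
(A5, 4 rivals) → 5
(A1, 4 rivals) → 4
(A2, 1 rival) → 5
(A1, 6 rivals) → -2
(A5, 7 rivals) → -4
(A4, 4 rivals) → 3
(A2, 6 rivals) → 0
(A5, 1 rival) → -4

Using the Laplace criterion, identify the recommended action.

Row averages: A1=1.4, A2=2.6, A3=1.6, A4=2, A5=3, A6=5.2, A7=1.8
Highest average = 5.2 → A6.

A6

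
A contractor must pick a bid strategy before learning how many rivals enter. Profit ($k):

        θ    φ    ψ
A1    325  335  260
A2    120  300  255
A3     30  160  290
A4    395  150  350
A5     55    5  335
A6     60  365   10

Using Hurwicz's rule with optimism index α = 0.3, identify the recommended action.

A1

A1: 0.3·335 + 0.7·260 = 282.5
A2: 0.3·300 + 0.7·120 = 174
A3: 0.3·290 + 0.7·30 = 108
A4: 0.3·395 + 0.7·150 = 223.5
A5: 0.3·335 + 0.7·5 = 104
A6: 0.3·365 + 0.7·10 = 116.5
Highest Hurwicz score = 282.5 → A1.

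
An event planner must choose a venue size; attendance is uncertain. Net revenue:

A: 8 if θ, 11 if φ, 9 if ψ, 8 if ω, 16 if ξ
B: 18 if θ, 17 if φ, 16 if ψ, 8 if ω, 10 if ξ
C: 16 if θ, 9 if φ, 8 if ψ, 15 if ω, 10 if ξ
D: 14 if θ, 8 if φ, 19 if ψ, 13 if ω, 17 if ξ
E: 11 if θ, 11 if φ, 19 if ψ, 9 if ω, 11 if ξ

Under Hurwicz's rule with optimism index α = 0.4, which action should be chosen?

E

A: 0.4·16 + 0.6·8 = 11.2
B: 0.4·18 + 0.6·8 = 12
C: 0.4·16 + 0.6·8 = 11.2
D: 0.4·19 + 0.6·8 = 12.4
E: 0.4·19 + 0.6·9 = 13
Highest Hurwicz score = 13 → E.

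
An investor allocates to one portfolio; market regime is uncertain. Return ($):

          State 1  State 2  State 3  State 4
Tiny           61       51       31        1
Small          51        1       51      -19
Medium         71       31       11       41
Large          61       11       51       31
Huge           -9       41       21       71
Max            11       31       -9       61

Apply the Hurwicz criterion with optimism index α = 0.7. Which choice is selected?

Medium

Tiny: 0.7·61 + 0.3·1 = 43
Small: 0.7·51 + 0.3·(-19) = 30
Medium: 0.7·71 + 0.3·11 = 53
Large: 0.7·61 + 0.3·11 = 46
Huge: 0.7·71 + 0.3·(-9) = 47
Max: 0.7·61 + 0.3·(-9) = 40
Highest Hurwicz score = 53 → Medium.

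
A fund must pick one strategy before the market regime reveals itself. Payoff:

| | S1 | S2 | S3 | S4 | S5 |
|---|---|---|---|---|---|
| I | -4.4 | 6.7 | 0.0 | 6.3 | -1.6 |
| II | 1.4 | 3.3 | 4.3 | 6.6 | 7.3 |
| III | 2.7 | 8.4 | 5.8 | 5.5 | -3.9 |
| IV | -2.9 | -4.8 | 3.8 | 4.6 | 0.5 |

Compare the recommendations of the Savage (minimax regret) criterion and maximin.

Column bests: S1=2.7, S2=8.4, S3=5.8, S4=6.6, S5=7.3.
I regrets: 7.1, 1.7, 5.8, 0.3, 8.9 → max 8.9
II regrets: 1.3, 5.1, 1.5, 0.0, 0.0 → max 5.1
III regrets: 0.0, 0.0, 0.0, 1.1, 11.2 → max 11.2
IV regrets: 5.6, 13.2, 2.0, 2.0, 6.8 → max 13.2
Smallest max regret = 5.1 → II.
Row minima: I=-4.4, II=1.4, III=-3.9, IV=-4.8
Best worst-case = 1.4 → II.

minimax regret → II; maximin → II (agree)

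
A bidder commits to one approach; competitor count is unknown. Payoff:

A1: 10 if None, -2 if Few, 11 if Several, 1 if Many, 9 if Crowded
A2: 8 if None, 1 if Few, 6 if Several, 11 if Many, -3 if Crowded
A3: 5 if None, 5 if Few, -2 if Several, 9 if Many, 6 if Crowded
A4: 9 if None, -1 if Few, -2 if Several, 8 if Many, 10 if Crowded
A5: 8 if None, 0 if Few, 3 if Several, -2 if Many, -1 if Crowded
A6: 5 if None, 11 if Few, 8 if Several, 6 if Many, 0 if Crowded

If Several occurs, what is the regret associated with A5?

8

Best payoff under Several is 11.
Regret = 11 − 3 = 8.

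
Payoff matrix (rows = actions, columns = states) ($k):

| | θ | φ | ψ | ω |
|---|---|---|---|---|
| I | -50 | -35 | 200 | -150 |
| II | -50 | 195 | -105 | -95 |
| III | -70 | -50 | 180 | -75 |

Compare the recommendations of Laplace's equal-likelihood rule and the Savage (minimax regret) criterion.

laplace → III; minimax regret → I (disagree)

Row averages: I=-8.75, II=-13.75, III=-3.75
Highest average = -3.75 → III.
Column bests: θ=-50, φ=195, ψ=200, ω=-75.
I regrets: 0, 230, 0, 75 → max 230
II regrets: 0, 0, 305, 20 → max 305
III regrets: 20, 245, 20, 0 → max 245
Smallest max regret = 230 → I.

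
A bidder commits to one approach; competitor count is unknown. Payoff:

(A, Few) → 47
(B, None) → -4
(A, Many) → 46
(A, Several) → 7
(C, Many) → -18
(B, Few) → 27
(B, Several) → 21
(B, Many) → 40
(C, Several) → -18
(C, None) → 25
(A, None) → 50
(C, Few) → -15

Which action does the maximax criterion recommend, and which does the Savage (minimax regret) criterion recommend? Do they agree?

Row maxima: A=50, B=40, C=25
Best best-case = 50 → A.
Column bests: None=50, Few=47, Several=21, Many=46.
A regrets: 0, 0, 14, 0 → max 14
B regrets: 54, 20, 0, 6 → max 54
C regrets: 25, 62, 39, 64 → max 64
Smallest max regret = 14 → A.

maximax → A; minimax regret → A (agree)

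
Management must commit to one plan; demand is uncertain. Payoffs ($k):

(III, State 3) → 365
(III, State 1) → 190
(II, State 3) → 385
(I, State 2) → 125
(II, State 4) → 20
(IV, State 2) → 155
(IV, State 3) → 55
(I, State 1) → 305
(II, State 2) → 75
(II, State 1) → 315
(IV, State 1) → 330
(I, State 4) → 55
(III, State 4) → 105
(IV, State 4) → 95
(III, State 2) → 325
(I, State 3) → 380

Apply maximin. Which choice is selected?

III

Row minima: I=55, II=20, III=105, IV=55
Best worst-case = 105 → III.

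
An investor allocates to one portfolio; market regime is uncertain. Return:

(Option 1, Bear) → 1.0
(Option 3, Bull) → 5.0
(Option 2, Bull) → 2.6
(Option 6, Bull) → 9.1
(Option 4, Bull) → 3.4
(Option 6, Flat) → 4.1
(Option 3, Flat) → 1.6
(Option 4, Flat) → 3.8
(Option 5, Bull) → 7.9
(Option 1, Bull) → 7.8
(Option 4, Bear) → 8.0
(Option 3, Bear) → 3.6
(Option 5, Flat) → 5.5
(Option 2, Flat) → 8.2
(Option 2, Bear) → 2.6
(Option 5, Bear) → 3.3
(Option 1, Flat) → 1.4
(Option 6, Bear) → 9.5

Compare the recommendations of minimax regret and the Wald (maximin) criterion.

Column bests: Bear=9.5, Flat=8.2, Bull=9.1.
Option 1 regrets: 8.5, 6.8, 1.3 → max 8.5
Option 2 regrets: 6.9, 0.0, 6.5 → max 6.9
Option 3 regrets: 5.9, 6.6, 4.1 → max 6.6
Option 4 regrets: 1.5, 4.4, 5.7 → max 5.7
Option 5 regrets: 6.2, 2.7, 1.2 → max 6.2
Option 6 regrets: 0.0, 4.1, 0.0 → max 4.1
Smallest max regret = 4.1 → Option 6.
Row minima: Option 1=1.0, Option 2=2.6, Option 3=1.6, Option 4=3.4, Option 5=3.3, Option 6=4.1
Best worst-case = 4.1 → Option 6.

minimax regret → Option 6; maximin → Option 6 (agree)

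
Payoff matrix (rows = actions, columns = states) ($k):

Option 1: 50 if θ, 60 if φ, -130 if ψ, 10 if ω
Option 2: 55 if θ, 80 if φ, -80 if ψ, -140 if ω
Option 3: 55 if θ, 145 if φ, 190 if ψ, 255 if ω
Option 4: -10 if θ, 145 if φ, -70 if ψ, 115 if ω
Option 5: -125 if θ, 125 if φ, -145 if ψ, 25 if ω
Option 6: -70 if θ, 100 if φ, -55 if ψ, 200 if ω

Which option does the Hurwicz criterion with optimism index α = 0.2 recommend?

Option 3

Option 1: 0.2·60 + 0.8·(-130) = -92
Option 2: 0.2·80 + 0.8·(-140) = -96
Option 3: 0.2·255 + 0.8·55 = 95
Option 4: 0.2·145 + 0.8·(-70) = -27
Option 5: 0.2·125 + 0.8·(-145) = -91
Option 6: 0.2·200 + 0.8·(-70) = -16
Highest Hurwicz score = 95 → Option 3.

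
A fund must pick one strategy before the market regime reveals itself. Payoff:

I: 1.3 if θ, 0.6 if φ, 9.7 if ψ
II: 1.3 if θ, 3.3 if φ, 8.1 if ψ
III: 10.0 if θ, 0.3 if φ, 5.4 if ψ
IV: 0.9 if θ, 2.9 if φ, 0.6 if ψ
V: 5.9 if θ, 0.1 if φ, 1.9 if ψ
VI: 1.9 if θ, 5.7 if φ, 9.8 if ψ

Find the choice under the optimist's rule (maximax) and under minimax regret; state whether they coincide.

maximax → III; minimax regret → III (agree)

Row maxima: I=9.7, II=8.1, III=10.0, IV=2.9, V=5.9, VI=9.8
Best best-case = 10.0 → III.
Column bests: θ=10.0, φ=5.7, ψ=9.8.
I regrets: 8.7, 5.1, 0.1 → max 8.7
II regrets: 8.7, 2.4, 1.7 → max 8.7
III regrets: 0.0, 5.4, 4.4 → max 5.4
IV regrets: 9.1, 2.8, 9.2 → max 9.2
V regrets: 4.1, 5.6, 7.9 → max 7.9
VI regrets: 8.1, 0.0, 0.0 → max 8.1
Smallest max regret = 5.4 → III.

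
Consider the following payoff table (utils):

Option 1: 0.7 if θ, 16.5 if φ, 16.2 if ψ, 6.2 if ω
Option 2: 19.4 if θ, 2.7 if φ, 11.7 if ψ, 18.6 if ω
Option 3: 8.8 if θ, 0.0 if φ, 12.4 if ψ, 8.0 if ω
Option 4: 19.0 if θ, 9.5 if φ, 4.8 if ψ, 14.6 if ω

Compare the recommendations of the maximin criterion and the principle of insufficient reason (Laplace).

maximin → Option 4; laplace → Option 2 (disagree)

Row minima: Option 1=0.7, Option 2=2.7, Option 3=0.0, Option 4=4.8
Best worst-case = 4.8 → Option 4.
Row averages: Option 1=9.9, Option 2=13.1, Option 3=7.3, Option 4=11.975
Highest average = 13.1 → Option 2.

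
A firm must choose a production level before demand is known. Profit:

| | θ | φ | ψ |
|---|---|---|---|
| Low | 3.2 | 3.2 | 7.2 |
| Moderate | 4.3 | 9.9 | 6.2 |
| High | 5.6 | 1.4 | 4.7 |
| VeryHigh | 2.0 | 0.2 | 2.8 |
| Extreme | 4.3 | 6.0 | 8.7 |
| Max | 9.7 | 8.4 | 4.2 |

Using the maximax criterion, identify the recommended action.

Moderate

Row maxima: Low=7.2, Moderate=9.9, High=5.6, VeryHigh=2.8, Extreme=8.7, Max=9.7
Best best-case = 9.9 → Moderate.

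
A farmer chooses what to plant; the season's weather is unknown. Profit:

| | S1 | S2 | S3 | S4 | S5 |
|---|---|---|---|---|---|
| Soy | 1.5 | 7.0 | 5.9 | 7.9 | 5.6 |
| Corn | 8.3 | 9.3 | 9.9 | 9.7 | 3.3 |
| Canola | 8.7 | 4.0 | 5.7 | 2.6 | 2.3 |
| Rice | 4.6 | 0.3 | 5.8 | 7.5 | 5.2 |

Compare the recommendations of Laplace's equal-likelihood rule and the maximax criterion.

Row averages: Soy=5.58, Corn=8.1, Canola=4.66, Rice=4.68
Highest average = 8.1 → Corn.
Row maxima: Soy=7.9, Corn=9.9, Canola=8.7, Rice=7.5
Best best-case = 9.9 → Corn.

laplace → Corn; maximax → Corn (agree)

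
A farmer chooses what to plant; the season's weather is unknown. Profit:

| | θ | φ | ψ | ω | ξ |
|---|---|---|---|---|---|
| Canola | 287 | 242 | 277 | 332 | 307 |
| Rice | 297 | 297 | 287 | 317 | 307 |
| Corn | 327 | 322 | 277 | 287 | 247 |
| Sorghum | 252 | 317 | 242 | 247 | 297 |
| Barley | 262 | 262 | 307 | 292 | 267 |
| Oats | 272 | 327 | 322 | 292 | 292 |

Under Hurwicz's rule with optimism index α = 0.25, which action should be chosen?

Rice

Canola: 0.25·332 + 0.75·242 = 264.5
Rice: 0.25·317 + 0.75·287 = 294.5
Corn: 0.25·327 + 0.75·247 = 267
Sorghum: 0.25·317 + 0.75·242 = 260.75
Barley: 0.25·307 + 0.75·262 = 273.25
Oats: 0.25·327 + 0.75·272 = 285.75
Highest Hurwicz score = 294.5 → Rice.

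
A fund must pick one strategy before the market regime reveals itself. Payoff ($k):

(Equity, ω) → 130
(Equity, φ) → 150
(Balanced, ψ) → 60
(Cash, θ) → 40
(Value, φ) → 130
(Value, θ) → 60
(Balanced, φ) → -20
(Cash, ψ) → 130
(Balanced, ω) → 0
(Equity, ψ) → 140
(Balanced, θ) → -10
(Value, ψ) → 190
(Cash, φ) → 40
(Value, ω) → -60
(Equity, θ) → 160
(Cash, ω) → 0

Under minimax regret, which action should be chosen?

Equity

Column bests: θ=160, φ=150, ψ=190, ω=130.
Balanced regrets: 170, 170, 130, 130 → max 170
Value regrets: 100, 20, 0, 190 → max 190
Cash regrets: 120, 110, 60, 130 → max 130
Equity regrets: 0, 0, 50, 0 → max 50
Smallest max regret = 50 → Equity.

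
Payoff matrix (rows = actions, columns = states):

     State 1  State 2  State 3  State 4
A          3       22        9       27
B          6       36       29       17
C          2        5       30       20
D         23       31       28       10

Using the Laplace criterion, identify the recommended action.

Row averages: A=15.25, B=22, C=14.25, D=23
Highest average = 23 → D.

D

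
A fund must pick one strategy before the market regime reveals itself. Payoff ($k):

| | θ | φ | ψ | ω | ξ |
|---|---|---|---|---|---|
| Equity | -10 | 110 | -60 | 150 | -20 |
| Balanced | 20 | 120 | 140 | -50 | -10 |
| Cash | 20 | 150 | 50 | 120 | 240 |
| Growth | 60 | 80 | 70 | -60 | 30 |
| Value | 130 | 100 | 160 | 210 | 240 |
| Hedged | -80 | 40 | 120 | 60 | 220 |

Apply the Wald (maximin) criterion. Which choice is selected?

Row minima: Equity=-60, Balanced=-50, Cash=20, Growth=-60, Value=100, Hedged=-80
Best worst-case = 100 → Value.

Value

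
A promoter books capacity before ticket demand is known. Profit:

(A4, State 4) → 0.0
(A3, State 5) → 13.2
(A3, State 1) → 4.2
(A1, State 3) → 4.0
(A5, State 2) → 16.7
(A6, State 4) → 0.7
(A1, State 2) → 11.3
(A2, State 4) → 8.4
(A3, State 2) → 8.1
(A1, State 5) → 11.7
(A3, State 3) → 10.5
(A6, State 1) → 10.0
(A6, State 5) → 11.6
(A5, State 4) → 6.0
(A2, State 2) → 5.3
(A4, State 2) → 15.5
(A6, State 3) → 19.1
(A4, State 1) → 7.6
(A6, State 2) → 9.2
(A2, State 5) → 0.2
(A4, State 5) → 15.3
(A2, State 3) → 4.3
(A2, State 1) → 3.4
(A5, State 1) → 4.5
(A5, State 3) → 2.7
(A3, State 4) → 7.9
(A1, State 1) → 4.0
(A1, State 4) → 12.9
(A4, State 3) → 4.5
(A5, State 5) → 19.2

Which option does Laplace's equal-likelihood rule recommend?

Row averages: A1=8.78, A2=4.32, A3=8.78, A4=8.58, A5=9.82, A6=10.12
Highest average = 10.12 → A6.

A6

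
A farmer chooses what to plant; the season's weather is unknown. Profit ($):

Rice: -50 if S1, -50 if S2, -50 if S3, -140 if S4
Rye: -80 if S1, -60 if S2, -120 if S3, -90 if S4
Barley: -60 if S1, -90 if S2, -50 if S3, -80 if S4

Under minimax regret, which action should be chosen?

Column bests: S1=-50, S2=-50, S3=-50, S4=-80.
Rice regrets: 0, 0, 0, 60 → max 60
Rye regrets: 30, 10, 70, 10 → max 70
Barley regrets: 10, 40, 0, 0 → max 40
Smallest max regret = 40 → Barley.

Barley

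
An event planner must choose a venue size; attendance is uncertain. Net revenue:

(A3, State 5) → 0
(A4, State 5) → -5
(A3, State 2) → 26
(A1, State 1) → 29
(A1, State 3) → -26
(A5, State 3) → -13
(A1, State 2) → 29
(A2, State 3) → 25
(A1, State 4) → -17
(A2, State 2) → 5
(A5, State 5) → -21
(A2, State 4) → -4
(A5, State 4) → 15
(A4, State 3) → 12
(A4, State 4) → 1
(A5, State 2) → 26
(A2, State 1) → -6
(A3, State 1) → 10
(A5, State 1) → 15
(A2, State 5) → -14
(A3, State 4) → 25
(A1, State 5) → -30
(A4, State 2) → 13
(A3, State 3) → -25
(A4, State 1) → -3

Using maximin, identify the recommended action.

Row minima: A1=-30, A2=-14, A3=-25, A4=-5, A5=-21
Best worst-case = -5 → A4.

A4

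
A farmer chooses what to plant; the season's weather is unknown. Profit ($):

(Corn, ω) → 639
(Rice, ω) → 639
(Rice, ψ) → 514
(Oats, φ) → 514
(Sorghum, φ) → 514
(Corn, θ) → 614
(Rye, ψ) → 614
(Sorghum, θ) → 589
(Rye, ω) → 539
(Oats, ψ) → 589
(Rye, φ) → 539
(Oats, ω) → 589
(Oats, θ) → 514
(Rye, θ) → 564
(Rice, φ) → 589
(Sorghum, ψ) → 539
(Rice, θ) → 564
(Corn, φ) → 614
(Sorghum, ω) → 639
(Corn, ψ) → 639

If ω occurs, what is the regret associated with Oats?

Best payoff under ω is 639.
Regret = 639 − 589 = 50.

50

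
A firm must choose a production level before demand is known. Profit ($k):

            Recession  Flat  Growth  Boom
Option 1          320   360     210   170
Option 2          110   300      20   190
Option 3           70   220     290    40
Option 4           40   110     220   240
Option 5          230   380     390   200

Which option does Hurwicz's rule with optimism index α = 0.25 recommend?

Option 1: 0.25·360 + 0.75·170 = 217.5
Option 2: 0.25·300 + 0.75·20 = 90
Option 3: 0.25·290 + 0.75·40 = 102.5
Option 4: 0.25·240 + 0.75·40 = 90
Option 5: 0.25·390 + 0.75·200 = 247.5
Highest Hurwicz score = 247.5 → Option 5.

Option 5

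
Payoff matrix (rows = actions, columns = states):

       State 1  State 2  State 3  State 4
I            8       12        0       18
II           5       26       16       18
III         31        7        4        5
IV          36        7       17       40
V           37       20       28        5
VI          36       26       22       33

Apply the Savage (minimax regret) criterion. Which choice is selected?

VI

Column bests: State 1=37, State 2=26, State 3=28, State 4=40.
I regrets: 29, 14, 28, 22 → max 29
II regrets: 32, 0, 12, 22 → max 32
III regrets: 6, 19, 24, 35 → max 35
IV regrets: 1, 19, 11, 0 → max 19
V regrets: 0, 6, 0, 35 → max 35
VI regrets: 1, 0, 6, 7 → max 7
Smallest max regret = 7 → VI.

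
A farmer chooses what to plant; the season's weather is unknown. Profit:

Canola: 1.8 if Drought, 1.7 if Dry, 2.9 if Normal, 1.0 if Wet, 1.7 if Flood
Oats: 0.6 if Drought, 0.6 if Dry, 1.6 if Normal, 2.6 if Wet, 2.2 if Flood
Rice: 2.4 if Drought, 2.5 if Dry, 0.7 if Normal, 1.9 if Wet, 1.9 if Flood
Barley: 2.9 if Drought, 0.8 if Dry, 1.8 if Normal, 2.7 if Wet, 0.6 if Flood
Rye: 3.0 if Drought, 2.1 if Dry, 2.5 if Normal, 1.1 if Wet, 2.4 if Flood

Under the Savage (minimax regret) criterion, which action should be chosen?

Rye

Column bests: Drought=3.0, Dry=2.5, Normal=2.9, Wet=2.7, Flood=2.4.
Canola regrets: 1.2, 0.8, 0.0, 1.7, 0.7 → max 1.7
Oats regrets: 2.4, 1.9, 1.3, 0.1, 0.2 → max 2.4
Rice regrets: 0.6, 0.0, 2.2, 0.8, 0.5 → max 2.2
Barley regrets: 0.1, 1.7, 1.1, 0.0, 1.8 → max 1.8
Rye regrets: 0.0, 0.4, 0.4, 1.6, 0.0 → max 1.6
Smallest max regret = 1.6 → Rye.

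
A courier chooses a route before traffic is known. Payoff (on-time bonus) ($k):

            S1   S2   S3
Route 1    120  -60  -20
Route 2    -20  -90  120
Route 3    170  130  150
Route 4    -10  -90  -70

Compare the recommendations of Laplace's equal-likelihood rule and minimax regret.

Row averages: Route 1=40/3, Route 2=10/3, Route 3=150, Route 4=-170/3
Highest average = 150 → Route 3.
Column bests: S1=170, S2=130, S3=150.
Route 1 regrets: 50, 190, 170 → max 190
Route 2 regrets: 190, 220, 30 → max 220
Route 3 regrets: 0, 0, 0 → max 0
Route 4 regrets: 180, 220, 220 → max 220
Smallest max regret = 0 → Route 3.

laplace → Route 3; minimax regret → Route 3 (agree)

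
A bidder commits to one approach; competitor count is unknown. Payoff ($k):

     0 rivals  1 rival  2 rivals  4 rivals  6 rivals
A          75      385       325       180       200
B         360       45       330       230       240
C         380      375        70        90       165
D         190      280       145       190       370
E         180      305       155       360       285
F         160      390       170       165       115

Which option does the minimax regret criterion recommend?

D

Column bests: 0 rivals=380, 1 rival=390, 2 rivals=330, 4 rivals=360, 6 rivals=370.
A regrets: 305, 5, 5, 180, 170 → max 305
B regrets: 20, 345, 0, 130, 130 → max 345
C regrets: 0, 15, 260, 270, 205 → max 270
D regrets: 190, 110, 185, 170, 0 → max 190
E regrets: 200, 85, 175, 0, 85 → max 200
F regrets: 220, 0, 160, 195, 255 → max 255
Smallest max regret = 190 → D.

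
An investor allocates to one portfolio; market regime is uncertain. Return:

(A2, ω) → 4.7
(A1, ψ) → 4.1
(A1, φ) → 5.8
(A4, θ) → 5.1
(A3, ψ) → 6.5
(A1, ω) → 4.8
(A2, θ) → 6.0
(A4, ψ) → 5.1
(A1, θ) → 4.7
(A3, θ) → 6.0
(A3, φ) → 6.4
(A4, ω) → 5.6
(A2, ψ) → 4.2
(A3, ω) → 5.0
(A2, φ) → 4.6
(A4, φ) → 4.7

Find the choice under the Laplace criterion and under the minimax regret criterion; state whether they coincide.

laplace → A3; minimax regret → A3 (agree)

Row averages: A1=4.85, A2=4.875, A3=5.975, A4=5.125
Highest average = 5.975 → A3.
Column bests: θ=6.0, φ=6.4, ψ=6.5, ω=5.6.
A1 regrets: 1.3, 0.6, 2.4, 0.8 → max 2.4
A2 regrets: 0.0, 1.8, 2.3, 0.9 → max 2.3
A3 regrets: 0.0, 0.0, 0.0, 0.6 → max 0.6
A4 regrets: 0.9, 1.7, 1.4, 0.0 → max 1.7
Smallest max regret = 0.6 → A3.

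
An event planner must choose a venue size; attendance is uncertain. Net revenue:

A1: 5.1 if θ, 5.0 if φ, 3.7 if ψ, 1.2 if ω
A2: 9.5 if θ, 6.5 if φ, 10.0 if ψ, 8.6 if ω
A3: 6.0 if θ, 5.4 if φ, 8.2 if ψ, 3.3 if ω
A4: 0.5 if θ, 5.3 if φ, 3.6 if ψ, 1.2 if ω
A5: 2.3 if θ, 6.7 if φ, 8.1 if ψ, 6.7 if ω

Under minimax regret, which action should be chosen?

A2

Column bests: θ=9.5, φ=6.7, ψ=10.0, ω=8.6.
A1 regrets: 4.4, 1.7, 6.3, 7.4 → max 7.4
A2 regrets: 0.0, 0.2, 0.0, 0.0 → max 0.2
A3 regrets: 3.5, 1.3, 1.8, 5.3 → max 5.3
A4 regrets: 9.0, 1.4, 6.4, 7.4 → max 9.0
A5 regrets: 7.2, 0.0, 1.9, 1.9 → max 7.2
Smallest max regret = 0.2 → A2.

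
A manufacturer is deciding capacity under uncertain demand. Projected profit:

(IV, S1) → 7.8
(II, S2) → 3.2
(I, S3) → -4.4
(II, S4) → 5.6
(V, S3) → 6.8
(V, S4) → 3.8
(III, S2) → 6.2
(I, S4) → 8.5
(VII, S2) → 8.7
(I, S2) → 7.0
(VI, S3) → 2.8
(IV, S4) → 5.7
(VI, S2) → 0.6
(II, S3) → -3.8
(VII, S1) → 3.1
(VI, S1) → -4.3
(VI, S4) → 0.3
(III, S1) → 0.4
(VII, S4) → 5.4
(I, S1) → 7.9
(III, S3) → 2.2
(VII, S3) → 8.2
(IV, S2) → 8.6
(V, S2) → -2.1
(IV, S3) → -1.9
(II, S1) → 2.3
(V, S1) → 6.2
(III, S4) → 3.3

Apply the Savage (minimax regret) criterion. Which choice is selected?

Column bests: S1=7.9, S2=8.7, S3=8.2, S4=8.5.
I regrets: 0.0, 1.7, 12.6, 0.0 → max 12.6
II regrets: 5.6, 5.5, 12.0, 2.9 → max 12.0
III regrets: 7.5, 2.5, 6.0, 5.2 → max 7.5
IV regrets: 0.1, 0.1, 10.1, 2.8 → max 10.1
V regrets: 1.7, 10.8, 1.4, 4.7 → max 10.8
VI regrets: 12.2, 8.1, 5.4, 8.2 → max 12.2
VII regrets: 4.8, 0.0, 0.0, 3.1 → max 4.8
Smallest max regret = 4.8 → VII.

VII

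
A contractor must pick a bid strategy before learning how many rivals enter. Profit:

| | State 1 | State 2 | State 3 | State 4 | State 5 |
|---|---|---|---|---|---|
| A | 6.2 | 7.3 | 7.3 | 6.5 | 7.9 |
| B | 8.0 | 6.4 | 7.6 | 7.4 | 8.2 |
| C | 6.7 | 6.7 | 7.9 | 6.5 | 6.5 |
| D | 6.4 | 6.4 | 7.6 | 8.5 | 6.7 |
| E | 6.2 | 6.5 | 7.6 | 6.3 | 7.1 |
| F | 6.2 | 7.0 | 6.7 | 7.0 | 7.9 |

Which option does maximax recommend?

Row maxima: A=7.9, B=8.2, C=7.9, D=8.5, E=7.6, F=7.9
Best best-case = 8.5 → D.

D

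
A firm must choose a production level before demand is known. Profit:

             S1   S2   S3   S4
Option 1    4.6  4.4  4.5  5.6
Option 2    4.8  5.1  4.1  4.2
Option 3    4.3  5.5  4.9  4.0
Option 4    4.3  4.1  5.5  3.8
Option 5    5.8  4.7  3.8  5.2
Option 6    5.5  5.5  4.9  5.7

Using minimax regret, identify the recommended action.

Option 6

Column bests: S1=5.8, S2=5.5, S3=5.5, S4=5.7.
Option 1 regrets: 1.2, 1.1, 1.0, 0.1 → max 1.2
Option 2 regrets: 1.0, 0.4, 1.4, 1.5 → max 1.5
Option 3 regrets: 1.5, 0.0, 0.6, 1.7 → max 1.7
Option 4 regrets: 1.5, 1.4, 0.0, 1.9 → max 1.9
Option 5 regrets: 0.0, 0.8, 1.7, 0.5 → max 1.7
Option 6 regrets: 0.3, 0.0, 0.6, 0.0 → max 0.6
Smallest max regret = 0.6 → Option 6.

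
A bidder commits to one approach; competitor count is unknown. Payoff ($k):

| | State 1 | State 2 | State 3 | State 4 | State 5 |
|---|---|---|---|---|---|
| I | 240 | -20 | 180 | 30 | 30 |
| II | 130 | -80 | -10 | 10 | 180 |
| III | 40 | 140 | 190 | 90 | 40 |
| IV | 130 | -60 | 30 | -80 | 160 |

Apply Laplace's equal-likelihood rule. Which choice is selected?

III

Row averages: I=92, II=46, III=100, IV=36
Highest average = 100 → III.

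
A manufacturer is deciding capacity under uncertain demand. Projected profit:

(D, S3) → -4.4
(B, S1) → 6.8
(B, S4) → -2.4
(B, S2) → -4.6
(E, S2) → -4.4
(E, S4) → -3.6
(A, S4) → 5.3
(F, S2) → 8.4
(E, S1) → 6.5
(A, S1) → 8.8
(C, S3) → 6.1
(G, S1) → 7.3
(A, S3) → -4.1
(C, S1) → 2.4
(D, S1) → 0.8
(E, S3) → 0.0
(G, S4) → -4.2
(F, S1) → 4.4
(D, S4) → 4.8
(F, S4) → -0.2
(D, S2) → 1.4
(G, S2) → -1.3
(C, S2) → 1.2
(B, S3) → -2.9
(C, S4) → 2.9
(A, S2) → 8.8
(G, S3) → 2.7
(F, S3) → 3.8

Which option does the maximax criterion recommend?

A

Row maxima: A=8.8, B=6.8, C=6.1, D=4.8, E=6.5, F=8.4, G=7.3
Best best-case = 8.8 → A.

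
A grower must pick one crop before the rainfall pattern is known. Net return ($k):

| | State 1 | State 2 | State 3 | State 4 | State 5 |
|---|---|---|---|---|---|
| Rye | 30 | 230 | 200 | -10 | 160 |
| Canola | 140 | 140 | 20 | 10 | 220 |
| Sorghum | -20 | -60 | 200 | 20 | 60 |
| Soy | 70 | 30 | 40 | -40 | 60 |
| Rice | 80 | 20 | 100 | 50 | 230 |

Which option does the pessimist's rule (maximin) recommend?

Row minima: Rye=-10, Canola=10, Sorghum=-60, Soy=-40, Rice=20
Best worst-case = 20 → Rice.

Rice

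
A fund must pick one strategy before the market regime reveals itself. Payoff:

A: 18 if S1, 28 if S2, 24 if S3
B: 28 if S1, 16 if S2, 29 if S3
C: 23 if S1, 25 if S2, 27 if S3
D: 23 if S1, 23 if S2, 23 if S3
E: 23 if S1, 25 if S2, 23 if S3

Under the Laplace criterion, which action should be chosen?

Row averages: A=70/3, B=73/3, C=25, D=23, E=71/3
Highest average = 25 → C.

C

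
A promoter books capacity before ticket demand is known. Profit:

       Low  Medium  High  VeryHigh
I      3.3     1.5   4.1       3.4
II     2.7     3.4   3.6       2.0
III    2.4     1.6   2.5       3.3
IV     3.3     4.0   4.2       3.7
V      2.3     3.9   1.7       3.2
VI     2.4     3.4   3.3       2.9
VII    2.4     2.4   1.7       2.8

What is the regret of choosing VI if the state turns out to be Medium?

0.6

Best payoff under Medium is 4.0.
Regret = 4.0 − 3.4 = 0.6.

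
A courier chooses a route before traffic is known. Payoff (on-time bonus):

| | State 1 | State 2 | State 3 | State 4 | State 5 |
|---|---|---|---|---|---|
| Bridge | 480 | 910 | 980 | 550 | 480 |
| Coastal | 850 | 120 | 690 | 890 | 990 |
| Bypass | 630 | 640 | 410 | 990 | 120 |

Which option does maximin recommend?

Bridge

Row minima: Bridge=480, Coastal=120, Bypass=120
Best worst-case = 480 → Bridge.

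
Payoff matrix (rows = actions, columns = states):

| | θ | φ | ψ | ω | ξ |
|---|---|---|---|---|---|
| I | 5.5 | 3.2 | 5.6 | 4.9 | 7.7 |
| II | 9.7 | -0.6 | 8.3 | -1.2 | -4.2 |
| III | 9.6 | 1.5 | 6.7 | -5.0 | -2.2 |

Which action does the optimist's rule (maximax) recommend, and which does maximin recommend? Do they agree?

maximax → II; maximin → I (disagree)

Row maxima: I=7.7, II=9.7, III=9.6
Best best-case = 9.7 → II.
Row minima: I=3.2, II=-4.2, III=-5.0
Best worst-case = 3.2 → I.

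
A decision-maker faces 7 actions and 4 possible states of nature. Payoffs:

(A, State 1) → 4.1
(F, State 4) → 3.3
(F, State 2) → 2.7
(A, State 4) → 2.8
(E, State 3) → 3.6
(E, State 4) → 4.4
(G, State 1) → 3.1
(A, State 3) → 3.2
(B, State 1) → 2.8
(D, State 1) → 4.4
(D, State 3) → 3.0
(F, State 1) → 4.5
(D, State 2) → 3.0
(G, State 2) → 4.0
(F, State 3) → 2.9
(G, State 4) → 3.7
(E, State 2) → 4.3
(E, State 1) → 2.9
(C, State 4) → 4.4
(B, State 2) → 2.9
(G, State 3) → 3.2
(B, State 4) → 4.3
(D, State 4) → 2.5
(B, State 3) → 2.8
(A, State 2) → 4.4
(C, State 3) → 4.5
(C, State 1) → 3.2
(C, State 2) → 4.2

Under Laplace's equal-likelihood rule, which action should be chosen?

C

Row averages: A=3.625, B=3.2, C=4.075, D=3.225, E=3.8, F=3.35, G=3.5
Highest average = 4.075 → C.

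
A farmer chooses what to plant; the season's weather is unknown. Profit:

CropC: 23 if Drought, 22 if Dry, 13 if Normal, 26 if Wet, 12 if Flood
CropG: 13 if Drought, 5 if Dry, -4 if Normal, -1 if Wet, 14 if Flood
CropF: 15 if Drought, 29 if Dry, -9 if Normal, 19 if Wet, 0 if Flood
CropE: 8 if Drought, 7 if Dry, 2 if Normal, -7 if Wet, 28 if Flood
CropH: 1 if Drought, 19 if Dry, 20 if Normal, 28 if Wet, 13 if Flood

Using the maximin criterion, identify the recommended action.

Row minima: CropC=12, CropG=-4, CropF=-9, CropE=-7, CropH=1
Best worst-case = 12 → CropC.

CropC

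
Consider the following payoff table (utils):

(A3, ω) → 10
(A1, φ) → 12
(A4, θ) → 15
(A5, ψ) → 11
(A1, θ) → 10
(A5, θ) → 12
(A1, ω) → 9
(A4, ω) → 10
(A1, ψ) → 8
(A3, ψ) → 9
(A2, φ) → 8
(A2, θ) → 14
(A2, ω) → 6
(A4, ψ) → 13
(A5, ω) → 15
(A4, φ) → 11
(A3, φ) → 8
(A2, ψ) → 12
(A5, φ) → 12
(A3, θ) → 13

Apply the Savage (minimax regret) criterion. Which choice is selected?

Column bests: θ=15, φ=12, ψ=13, ω=15.
A1 regrets: 5, 0, 5, 6 → max 6
A2 regrets: 1, 4, 1, 9 → max 9
A3 regrets: 2, 4, 4, 5 → max 5
A4 regrets: 0, 1, 0, 5 → max 5
A5 regrets: 3, 0, 2, 0 → max 3
Smallest max regret = 3 → A5.

A5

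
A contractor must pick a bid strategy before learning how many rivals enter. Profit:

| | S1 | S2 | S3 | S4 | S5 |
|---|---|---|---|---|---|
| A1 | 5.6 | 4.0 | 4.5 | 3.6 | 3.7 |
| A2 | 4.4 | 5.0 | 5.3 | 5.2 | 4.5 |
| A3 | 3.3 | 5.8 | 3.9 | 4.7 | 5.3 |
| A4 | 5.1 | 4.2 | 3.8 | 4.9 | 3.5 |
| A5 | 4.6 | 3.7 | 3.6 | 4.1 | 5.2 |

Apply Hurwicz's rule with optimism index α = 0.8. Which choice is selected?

A3

A1: 0.8·5.6 + 0.2·3.6 = 5.2
A2: 0.8·5.3 + 0.2·4.4 = 5.12
A3: 0.8·5.8 + 0.2·3.3 = 5.3
A4: 0.8·5.1 + 0.2·3.5 = 4.78
A5: 0.8·5.2 + 0.2·3.6 = 4.88
Highest Hurwicz score = 5.3 → A3.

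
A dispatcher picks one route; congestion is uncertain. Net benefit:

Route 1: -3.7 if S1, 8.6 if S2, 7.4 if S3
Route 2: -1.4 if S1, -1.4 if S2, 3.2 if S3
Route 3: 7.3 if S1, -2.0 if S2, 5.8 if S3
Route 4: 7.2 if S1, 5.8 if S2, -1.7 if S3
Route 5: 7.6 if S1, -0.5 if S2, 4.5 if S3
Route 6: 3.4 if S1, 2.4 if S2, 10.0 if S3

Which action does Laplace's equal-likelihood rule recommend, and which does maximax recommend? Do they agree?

laplace → Route 6; maximax → Route 6 (agree)

Row averages: Route 1=4.1, Route 2=2/15, Route 3=3.7, Route 4=113/30, Route 5=58/15, Route 6=79/15
Highest average = 79/15 → Route 6.
Row maxima: Route 1=8.6, Route 2=3.2, Route 3=7.3, Route 4=7.2, Route 5=7.6, Route 6=10.0
Best best-case = 10.0 → Route 6.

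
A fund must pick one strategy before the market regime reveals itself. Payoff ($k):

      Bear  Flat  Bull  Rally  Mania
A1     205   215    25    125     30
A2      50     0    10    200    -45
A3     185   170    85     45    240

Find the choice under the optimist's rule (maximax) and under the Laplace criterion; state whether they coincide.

maximax → A3; laplace → A3 (agree)

Row maxima: A1=215, A2=200, A3=240
Best best-case = 240 → A3.
Row averages: A1=120, A2=43, A3=145
Highest average = 145 → A3.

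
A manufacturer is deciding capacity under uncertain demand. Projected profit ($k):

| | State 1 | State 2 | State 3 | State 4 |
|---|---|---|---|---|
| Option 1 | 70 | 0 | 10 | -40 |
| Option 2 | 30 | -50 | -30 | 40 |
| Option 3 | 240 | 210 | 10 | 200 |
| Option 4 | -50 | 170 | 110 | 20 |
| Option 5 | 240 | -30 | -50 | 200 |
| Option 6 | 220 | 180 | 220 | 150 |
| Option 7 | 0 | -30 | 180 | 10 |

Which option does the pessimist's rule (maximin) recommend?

Row minima: Option 1=-40, Option 2=-50, Option 3=10, Option 4=-50, Option 5=-50, Option 6=150, Option 7=-30
Best worst-case = 150 → Option 6.

Option 6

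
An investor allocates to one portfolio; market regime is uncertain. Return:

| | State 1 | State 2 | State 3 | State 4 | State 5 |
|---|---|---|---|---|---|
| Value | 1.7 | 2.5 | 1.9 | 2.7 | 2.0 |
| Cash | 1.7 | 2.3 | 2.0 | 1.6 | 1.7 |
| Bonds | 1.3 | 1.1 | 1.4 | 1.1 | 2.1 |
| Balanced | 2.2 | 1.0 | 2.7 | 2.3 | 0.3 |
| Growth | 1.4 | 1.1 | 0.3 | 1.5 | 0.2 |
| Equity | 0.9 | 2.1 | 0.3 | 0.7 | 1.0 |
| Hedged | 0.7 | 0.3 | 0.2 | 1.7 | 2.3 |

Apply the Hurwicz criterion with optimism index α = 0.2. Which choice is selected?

Value

Value: 0.2·2.7 + 0.8·1.7 = 1.9
Cash: 0.2·2.3 + 0.8·1.6 = 1.74
Bonds: 0.2·2.1 + 0.8·1.1 = 1.3
Balanced: 0.2·2.7 + 0.8·0.3 = 0.78
Growth: 0.2·1.5 + 0.8·0.2 = 0.46
Equity: 0.2·2.1 + 0.8·0.3 = 0.66
Hedged: 0.2·2.3 + 0.8·0.2 = 0.62
Highest Hurwicz score = 1.9 → Value.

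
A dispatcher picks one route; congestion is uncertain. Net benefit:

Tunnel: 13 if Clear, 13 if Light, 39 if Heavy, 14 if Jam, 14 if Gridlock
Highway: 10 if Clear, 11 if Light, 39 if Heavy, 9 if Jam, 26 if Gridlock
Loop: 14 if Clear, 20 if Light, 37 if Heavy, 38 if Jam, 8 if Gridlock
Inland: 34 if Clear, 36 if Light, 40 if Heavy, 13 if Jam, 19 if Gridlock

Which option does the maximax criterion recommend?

Inland

Row maxima: Tunnel=39, Highway=39, Loop=38, Inland=40
Best best-case = 40 → Inland.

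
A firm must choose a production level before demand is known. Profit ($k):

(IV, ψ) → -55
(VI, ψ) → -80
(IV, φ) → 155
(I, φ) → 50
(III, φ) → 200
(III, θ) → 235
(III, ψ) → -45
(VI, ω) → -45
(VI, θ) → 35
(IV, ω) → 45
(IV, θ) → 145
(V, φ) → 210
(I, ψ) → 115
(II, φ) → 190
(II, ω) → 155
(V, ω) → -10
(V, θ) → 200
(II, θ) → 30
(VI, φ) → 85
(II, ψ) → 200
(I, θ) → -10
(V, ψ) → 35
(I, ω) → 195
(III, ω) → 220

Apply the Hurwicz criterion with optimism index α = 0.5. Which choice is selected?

II

I: 0.5·195 + 0.5·(-10) = 92.5
II: 0.5·200 + 0.5·30 = 115
III: 0.5·235 + 0.5·(-45) = 95
IV: 0.5·155 + 0.5·(-55) = 50
V: 0.5·210 + 0.5·(-10) = 100
VI: 0.5·85 + 0.5·(-80) = 2.5
Highest Hurwicz score = 115 → II.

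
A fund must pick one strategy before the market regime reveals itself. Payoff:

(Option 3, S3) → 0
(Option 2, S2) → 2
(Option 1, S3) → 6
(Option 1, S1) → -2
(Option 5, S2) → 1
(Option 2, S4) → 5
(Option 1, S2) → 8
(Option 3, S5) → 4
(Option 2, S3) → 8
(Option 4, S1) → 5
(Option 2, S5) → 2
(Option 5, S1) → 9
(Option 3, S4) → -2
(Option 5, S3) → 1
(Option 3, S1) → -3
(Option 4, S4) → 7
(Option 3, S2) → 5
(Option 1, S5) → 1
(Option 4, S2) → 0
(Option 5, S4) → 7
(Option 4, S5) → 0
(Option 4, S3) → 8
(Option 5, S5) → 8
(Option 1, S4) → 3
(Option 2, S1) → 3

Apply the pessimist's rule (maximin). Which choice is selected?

Option 2

Row minima: Option 1=-2, Option 2=2, Option 3=-3, Option 4=0, Option 5=1
Best worst-case = 2 → Option 2.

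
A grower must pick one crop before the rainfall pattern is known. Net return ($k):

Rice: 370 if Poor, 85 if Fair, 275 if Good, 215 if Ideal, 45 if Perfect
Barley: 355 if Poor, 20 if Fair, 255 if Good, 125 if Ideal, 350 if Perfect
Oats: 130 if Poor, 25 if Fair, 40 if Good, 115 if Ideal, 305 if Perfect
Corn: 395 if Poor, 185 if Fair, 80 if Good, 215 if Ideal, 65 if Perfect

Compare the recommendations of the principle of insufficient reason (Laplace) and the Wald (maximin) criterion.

laplace → Barley; maximin → Corn (disagree)

Row averages: Rice=198, Barley=221, Oats=123, Corn=188
Highest average = 221 → Barley.
Row minima: Rice=45, Barley=20, Oats=25, Corn=65
Best worst-case = 65 → Corn.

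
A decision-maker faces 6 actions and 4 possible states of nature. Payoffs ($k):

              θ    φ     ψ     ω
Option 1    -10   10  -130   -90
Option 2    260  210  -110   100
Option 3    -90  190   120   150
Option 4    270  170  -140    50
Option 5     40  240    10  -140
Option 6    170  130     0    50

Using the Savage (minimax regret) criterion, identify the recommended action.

Option 6

Column bests: θ=270, φ=240, ψ=120, ω=150.
Option 1 regrets: 280, 230, 250, 240 → max 280
Option 2 regrets: 10, 30, 230, 50 → max 230
Option 3 regrets: 360, 50, 0, 0 → max 360
Option 4 regrets: 0, 70, 260, 100 → max 260
Option 5 regrets: 230, 0, 110, 290 → max 290
Option 6 regrets: 100, 110, 120, 100 → max 120
Smallest max regret = 120 → Option 6.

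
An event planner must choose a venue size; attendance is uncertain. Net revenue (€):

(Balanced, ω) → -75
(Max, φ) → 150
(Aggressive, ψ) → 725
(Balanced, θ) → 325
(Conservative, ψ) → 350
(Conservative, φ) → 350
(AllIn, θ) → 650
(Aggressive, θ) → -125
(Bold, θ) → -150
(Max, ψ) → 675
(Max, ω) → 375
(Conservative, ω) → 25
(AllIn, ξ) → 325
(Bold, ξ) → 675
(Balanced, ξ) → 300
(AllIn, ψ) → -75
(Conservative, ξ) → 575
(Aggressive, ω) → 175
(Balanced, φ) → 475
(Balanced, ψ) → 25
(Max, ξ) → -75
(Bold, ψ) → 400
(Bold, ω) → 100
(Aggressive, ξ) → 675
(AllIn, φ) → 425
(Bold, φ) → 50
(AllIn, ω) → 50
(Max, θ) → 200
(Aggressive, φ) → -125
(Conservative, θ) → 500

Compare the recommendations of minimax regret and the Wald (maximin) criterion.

Column bests: θ=650, φ=475, ψ=725, ω=375, ξ=675.
Conservative regrets: 150, 125, 375, 350, 100 → max 375
Balanced regrets: 325, 0, 700, 450, 375 → max 700
Aggressive regrets: 775, 600, 0, 200, 0 → max 775
Bold regrets: 800, 425, 325, 275, 0 → max 800
AllIn regrets: 0, 50, 800, 325, 350 → max 800
Max regrets: 450, 325, 50, 0, 750 → max 750
Smallest max regret = 375 → Conservative.
Row minima: Conservative=25, Balanced=-75, Aggressive=-125, Bold=-150, AllIn=-75, Max=-75
Best worst-case = 25 → Conservative.

minimax regret → Conservative; maximin → Conservative (agree)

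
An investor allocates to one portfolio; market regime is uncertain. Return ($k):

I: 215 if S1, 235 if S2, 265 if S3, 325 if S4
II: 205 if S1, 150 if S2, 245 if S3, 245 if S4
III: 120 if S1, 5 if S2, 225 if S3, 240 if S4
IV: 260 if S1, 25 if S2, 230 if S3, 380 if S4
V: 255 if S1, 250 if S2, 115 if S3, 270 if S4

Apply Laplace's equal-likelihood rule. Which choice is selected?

Row averages: I=260, II=211.25, III=147.5, IV=223.75, V=222.5
Highest average = 260 → I.

I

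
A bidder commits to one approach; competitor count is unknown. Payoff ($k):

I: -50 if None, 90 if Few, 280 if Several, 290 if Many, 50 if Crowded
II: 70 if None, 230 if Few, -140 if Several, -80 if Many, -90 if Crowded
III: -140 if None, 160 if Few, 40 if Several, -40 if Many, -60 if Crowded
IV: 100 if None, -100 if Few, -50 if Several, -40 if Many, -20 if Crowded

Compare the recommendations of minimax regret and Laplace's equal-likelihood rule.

Column bests: None=100, Few=230, Several=280, Many=290, Crowded=50.
I regrets: 150, 140, 0, 0, 0 → max 150
II regrets: 30, 0, 420, 370, 140 → max 420
III regrets: 240, 70, 240, 330, 110 → max 330
IV regrets: 0, 330, 330, 330, 70 → max 330
Smallest max regret = 150 → I.
Row averages: I=132, II=-2, III=-8, IV=-22
Highest average = 132 → I.

minimax regret → I; laplace → I (agree)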